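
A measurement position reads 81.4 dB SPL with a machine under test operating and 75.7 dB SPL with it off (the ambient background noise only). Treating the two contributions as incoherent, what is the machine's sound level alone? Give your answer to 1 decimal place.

80.0 dB SPL

Remove the background by subtracting linear intensities:
L_src = 10·log₁₀(10^(81.4/10) − 10^(75.7/10)) = 10·log₁₀(100900000) = 80.0 dB SPL.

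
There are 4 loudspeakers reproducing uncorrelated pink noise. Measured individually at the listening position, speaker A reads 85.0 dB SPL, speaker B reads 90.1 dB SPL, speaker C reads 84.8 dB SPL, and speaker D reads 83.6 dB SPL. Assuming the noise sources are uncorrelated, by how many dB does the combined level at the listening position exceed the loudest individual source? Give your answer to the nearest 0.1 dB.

Add the sources as powers (linear), then convert back to dB:
L_total = 10·log₁₀(10^(85.0/10) + 10^(90.1/10) + 10^(84.8/10) + 10^(83.6/10)) = 92.72 dB SPL.
Excess over the loudest (90.1 dB): 92.72 − 90.1 = 2.6 dB.

2.6 dB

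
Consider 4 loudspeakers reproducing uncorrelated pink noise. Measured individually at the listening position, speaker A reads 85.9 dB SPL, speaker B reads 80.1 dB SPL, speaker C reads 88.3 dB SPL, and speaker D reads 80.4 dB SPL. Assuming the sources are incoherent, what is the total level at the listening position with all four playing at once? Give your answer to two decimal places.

91.06 dB SPL

Uncorrelated sources add in intensity (power), not in dB.
L_total = 10·log₁₀(10^(85.9/10) + 10^(80.1/10) + 10^(88.3/10) + 10^(80.4/10)) = 10·log₁₀(1277000000) = 91.06 dB SPL.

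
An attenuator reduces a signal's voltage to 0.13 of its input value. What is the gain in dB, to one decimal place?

-17.7 dB

Voltage ratio → dB uses the 20·log₁₀ form:
20·log₁₀(0.13) = -17.7 dB.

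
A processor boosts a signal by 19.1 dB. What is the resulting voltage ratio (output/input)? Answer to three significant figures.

9.02

Voltage ratio = 10^(dB/20).
10^(19.1/20) = 10^(0.9550) = 9.02.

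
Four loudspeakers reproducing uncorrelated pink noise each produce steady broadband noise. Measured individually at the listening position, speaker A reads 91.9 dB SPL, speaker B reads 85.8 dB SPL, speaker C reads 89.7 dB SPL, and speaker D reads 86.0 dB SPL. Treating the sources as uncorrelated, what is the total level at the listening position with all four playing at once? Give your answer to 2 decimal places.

95.13 dB SPL

Incoherent sources sum as intensities:
L_total = 10·log₁₀(10^(91.9/10) + 10^(85.8/10) + 10^(89.7/10) + 10^(86.0/10)) = 10·log₁₀(3260000000) = 95.13 dB SPL.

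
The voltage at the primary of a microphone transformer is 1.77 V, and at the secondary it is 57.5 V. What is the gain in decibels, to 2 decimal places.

Voltage is an amplitude quantity, so gain = 20·log₁₀(V_out/V_in).
20·log₁₀(57.5/1.77) = 20·log₁₀(32.49) = 30.23 dB.

30.23 dB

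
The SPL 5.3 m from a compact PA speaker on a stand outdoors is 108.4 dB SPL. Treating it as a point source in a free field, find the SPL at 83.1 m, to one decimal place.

84.5 dB SPL

For a point source in a free field, ΔL = −20·log₁₀(d₂/d₁).
ΔL = −20·log₁₀(83.1/5.3) = -23.91 dB, so L₂ = 108.4 + (-23.91) = 84.5 dB SPL.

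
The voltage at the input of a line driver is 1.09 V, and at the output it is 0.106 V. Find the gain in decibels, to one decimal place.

Voltage ratio → dB uses the 20·log₁₀ form:
20·log₁₀(0.106/1.09) = 20·log₁₀(0.09725) = -20.2 dB.

-20.2 dB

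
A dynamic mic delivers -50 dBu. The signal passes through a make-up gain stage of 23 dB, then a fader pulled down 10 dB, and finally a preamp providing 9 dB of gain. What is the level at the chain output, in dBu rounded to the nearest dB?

-28 dBu

Cascaded gains and losses add directly in dB.
-50 + 23 − 10 + 9 = -28 dBu.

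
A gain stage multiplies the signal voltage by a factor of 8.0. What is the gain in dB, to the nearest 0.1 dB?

18.1 dB

Voltage ratio → dB uses the 20·log₁₀ form:
20·log₁₀(8.0) = 18.1 dB.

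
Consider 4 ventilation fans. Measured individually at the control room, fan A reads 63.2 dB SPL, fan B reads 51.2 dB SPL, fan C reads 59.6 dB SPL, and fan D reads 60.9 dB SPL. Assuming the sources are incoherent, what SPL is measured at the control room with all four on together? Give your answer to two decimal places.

66.40 dB SPL

Uncorrelated sources add in intensity (power), not in dB.
L_total = 10·log₁₀(10^(63.2/10) + 10^(51.2/10) + 10^(59.6/10) + 10^(60.9/10)) = 10·log₁₀(4363000) = 66.40 dB SPL.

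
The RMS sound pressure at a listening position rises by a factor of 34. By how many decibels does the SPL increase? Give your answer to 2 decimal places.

Sound pressure is an amplitude quantity: ΔL = 20·log₁₀(p₂/p₁).
20·log₁₀(34) = 30.63 dB.

30.63 dB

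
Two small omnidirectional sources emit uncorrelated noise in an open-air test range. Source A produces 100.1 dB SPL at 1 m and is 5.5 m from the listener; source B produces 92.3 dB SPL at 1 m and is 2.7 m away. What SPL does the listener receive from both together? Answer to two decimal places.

At the listener: L_A = 100.1 − 20·log₁₀(5.5) = 85.293 dB; L_B = 92.3 − 20·log₁₀(2.7) = 83.673 dB.
Combined: 10·log₁₀(10^(85.293/10)+10^(83.673/10)) = 87.57 dB SPL.

87.57 dB SPL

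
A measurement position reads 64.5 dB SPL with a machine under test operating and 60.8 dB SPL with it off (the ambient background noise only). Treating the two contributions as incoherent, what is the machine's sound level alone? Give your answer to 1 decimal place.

62.1 dB SPL

Background correction is a power subtraction:
L_src = 10·log₁₀(10^(64.5/10) − 10^(60.8/10)) = 10·log₁₀(1616000) = 62.1 dB SPL.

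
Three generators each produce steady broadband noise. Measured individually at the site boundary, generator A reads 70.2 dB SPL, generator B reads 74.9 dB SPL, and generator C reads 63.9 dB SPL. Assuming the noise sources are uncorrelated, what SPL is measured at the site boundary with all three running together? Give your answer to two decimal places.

76.42 dB SPL

Incoherent sources sum as intensities:
L_total = 10·log₁₀(10^(70.2/10) + 10^(74.9/10) + 10^(63.9/10)) = 10·log₁₀(43830000) = 76.42 dB SPL.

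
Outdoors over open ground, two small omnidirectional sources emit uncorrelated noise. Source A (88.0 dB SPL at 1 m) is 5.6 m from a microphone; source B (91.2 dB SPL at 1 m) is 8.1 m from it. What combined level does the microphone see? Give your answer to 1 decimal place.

76.0 dB SPL

At the listener: L_A = 88.0 − 20·log₁₀(5.6) = 73.04 dB; L_B = 91.2 − 20·log₁₀(8.1) = 73.03 dB.
Combined: 10·log₁₀(10^(73.04/10)+10^(73.03/10)) = 76.0 dB SPL.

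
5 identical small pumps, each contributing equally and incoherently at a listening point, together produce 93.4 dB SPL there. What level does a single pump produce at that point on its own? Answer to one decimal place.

5 equal incoherent sources add 10·log₁₀(5) = 6.99 dB over one source.
L_one = 93.4 − 6.99 = 86.4 dB SPL.

86.4 dB SPL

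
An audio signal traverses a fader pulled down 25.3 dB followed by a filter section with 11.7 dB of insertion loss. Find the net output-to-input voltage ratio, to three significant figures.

Net gain = (−25.3) + (−11.7) = -37.0 dB.
Voltage ratio = 10^(-37.0/20) = 0.0141.

0.0141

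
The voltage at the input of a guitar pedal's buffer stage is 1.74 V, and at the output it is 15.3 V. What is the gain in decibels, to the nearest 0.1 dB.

18.9 dB

Voltage ratio → dB uses the 20·log₁₀ form:
20·log₁₀(15.3/1.74) = 20·log₁₀(8.793) = 18.9 dB.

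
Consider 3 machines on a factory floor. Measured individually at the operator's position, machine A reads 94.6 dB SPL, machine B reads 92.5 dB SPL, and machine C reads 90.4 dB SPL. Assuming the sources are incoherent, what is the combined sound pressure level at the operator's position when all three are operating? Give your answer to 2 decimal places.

Incoherent sources sum as intensities:
L_total = 10·log₁₀(10^(94.6/10) + 10^(92.5/10) + 10^(90.4/10)) = 10·log₁₀(5759000000) = 97.60 dB SPL.

97.60 dB SPL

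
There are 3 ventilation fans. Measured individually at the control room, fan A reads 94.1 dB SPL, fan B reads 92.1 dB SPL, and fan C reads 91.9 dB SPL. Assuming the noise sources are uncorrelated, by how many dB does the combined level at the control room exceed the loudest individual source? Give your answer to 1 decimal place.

Add the sources as powers (linear), then convert back to dB:
L_total = 10·log₁₀(10^(94.1/10) + 10^(92.1/10) + 10^(91.9/10)) = 97.59 dB SPL.
Excess over the loudest (94.1 dB): 97.59 − 94.1 = 3.5 dB.

3.5 dB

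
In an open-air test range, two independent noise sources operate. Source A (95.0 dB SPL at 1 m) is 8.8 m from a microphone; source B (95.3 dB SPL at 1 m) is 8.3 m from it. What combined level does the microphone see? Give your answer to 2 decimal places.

79.54 dB SPL

At the listener: L_A = 95.0 − 20·log₁₀(8.8) = 76.110 dB; L_B = 95.3 − 20·log₁₀(8.3) = 76.918 dB.
Combined: 10·log₁₀(10^(76.110/10)+10^(76.918/10)) = 79.54 dB SPL.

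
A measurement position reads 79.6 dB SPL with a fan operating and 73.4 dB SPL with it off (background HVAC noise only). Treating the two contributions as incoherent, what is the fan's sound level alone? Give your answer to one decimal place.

Remove the background by subtracting linear intensities:
L_src = 10·log₁₀(10^(79.6/10) − 10^(73.4/10)) = 10·log₁₀(69320000) = 78.4 dB SPL.

78.4 dB SPL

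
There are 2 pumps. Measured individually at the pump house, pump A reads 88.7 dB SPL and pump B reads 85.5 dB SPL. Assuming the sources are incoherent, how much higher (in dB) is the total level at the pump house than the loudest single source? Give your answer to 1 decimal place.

1.7 dB

Add the sources as powers (linear), then convert back to dB:
L_total = 10·log₁₀(10^(88.7/10) + 10^(85.5/10)) = 90.40 dB SPL.
Excess over the loudest (88.7 dB): 90.40 − 88.7 = 1.7 dB.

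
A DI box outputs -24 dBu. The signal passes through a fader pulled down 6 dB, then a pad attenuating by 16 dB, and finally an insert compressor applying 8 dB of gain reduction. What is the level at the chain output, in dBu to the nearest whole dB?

-54 dBu

Gain stages sum in dB:
-24 − 6 − 16 − 8 = -54 dBu.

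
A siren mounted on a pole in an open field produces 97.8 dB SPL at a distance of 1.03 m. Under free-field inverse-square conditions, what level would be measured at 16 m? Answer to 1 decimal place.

74.0 dB SPL

Inverse-square spreading gives ΔL = −20·log₁₀(d₂/d₁).
ΔL = −20·log₁₀(16/1.03) = -23.83 dB, so L₂ = 97.8 + (-23.83) = 74.0 dB SPL.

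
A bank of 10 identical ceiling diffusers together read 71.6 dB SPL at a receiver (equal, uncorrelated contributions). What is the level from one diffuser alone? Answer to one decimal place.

61.6 dB SPL

10 equal incoherent sources add 10·log₁₀(10) = 10.00 dB over one source.
L_one = 71.6 − 10.00 = 61.6 dB SPL.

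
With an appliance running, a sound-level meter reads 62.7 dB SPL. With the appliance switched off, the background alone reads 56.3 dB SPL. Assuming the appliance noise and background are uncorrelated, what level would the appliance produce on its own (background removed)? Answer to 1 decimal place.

Subtract intensities: L_src = 10·log₁₀(10^(L_total/10) − 10^(L_bg/10)).
L_src = 10·log₁₀(10^(62.7/10) − 10^(56.3/10)) = 10·log₁₀(1436000) = 61.6 dB SPL.

61.6 dB SPL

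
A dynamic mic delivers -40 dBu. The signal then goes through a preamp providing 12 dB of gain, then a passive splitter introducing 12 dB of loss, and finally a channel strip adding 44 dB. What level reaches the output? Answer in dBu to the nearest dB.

In dB, series stages simply add:
-40 + 12 − 12 + 44 = +4 dBu.

+4 dBu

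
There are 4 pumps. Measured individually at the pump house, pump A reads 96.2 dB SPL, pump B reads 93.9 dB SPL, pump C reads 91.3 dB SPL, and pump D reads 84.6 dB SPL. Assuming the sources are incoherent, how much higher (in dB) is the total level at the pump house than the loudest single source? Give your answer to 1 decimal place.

Uncorrelated sources add in intensity (power), not in dB.
L_total = 10·log₁₀(10^(96.2/10) + 10^(93.9/10) + 10^(91.3/10) + 10^(84.6/10)) = 99.17 dB SPL.
Excess over the loudest (96.2 dB): 99.17 − 96.2 = 3.0 dB.

3.0 dB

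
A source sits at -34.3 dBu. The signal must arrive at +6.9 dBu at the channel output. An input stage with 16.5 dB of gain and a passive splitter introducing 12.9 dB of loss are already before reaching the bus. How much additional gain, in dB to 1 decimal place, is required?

37.6 dB

The required make-up gain is the shortfall in the dB sum.
G = +6.9 − (-34.3) − 16.5 + 12.9 = 37.6 dB.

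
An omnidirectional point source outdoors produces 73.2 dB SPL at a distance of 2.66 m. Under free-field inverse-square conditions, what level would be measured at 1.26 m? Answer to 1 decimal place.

79.7 dB SPL

For a point source in a free field, ΔL = −20·log₁₀(d₂/d₁).
ΔL = −20·log₁₀(1.26/2.66) = 6.49 dB, so L₂ = 73.2 + (6.49) = 79.7 dB SPL.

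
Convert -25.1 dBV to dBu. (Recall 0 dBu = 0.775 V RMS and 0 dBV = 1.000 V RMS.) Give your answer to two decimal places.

-22.89 dBu

The offset between the scales is 20·log₁₀(0.775/1.000) = −2.214 dB.
So dBu = -25.1 + 2.214 = -22.89 dBu.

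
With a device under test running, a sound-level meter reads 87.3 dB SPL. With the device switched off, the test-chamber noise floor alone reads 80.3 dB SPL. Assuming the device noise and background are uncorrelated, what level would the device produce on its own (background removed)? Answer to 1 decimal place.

Remove the background by subtracting linear intensities:
L_src = 10·log₁₀(10^(87.3/10) − 10^(80.3/10)) = 10·log₁₀(429900000) = 86.3 dB SPL.

86.3 dB SPL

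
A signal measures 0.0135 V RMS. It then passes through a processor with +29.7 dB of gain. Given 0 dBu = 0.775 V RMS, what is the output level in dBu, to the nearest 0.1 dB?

-5.5 dBu

Input level: 20·log₁₀(0.0135/0.775) = -35.18 dBu.
Output: -35.18 + 29.7 = -5.5 dBu.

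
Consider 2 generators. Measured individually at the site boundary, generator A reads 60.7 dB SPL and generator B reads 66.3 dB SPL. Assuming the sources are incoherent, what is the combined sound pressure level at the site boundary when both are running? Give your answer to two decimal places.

67.36 dB SPL

Incoherent sources sum as intensities:
L_total = 10·log₁₀(10^(60.7/10) + 10^(66.3/10)) = 10·log₁₀(5441000) = 67.36 dB SPL.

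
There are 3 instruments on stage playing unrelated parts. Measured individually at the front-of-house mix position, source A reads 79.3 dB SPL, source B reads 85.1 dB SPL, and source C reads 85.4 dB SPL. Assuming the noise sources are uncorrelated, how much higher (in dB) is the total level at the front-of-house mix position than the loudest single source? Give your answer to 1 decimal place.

3.4 dB

Uncorrelated sources add in intensity (power), not in dB.
L_total = 10·log₁₀(10^(79.3/10) + 10^(85.1/10) + 10^(85.4/10)) = 88.78 dB SPL.
Excess over the loudest (85.4 dB): 88.78 − 85.4 = 3.4 dB.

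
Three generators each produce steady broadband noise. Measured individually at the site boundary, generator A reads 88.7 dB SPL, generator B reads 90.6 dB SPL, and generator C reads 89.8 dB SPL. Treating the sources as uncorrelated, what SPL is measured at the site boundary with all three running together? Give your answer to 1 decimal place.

94.5 dB SPL

Incoherent sources sum as intensities:
L_total = 10·log₁₀(10^(88.7/10) + 10^(90.6/10) + 10^(89.8/10)) = 10·log₁₀(2844000000) = 94.5 dB SPL.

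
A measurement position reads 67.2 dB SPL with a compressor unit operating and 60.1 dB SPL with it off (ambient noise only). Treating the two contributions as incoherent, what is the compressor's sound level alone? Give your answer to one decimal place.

66.3 dB SPL

Remove the background by subtracting linear intensities:
L_src = 10·log₁₀(10^(67.2/10) − 10^(60.1/10)) = 10·log₁₀(4225000) = 66.3 dB SPL.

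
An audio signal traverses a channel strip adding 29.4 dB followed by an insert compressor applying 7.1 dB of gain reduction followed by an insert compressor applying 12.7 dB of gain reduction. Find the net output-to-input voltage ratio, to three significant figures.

Net gain = 29.4 + (−7.1) + (−12.7) = 9.6 dB.
Voltage ratio = 10^(9.6/20) = 3.02.

3.02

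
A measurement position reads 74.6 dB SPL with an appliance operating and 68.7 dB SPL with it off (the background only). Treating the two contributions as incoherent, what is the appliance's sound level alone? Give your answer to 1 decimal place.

73.3 dB SPL

Background correction is a power subtraction:
L_src = 10·log₁₀(10^(74.6/10) − 10^(68.7/10)) = 10·log₁₀(21430000) = 73.3 dB SPL.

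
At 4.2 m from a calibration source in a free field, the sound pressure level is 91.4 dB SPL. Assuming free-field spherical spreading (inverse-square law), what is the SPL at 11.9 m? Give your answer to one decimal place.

82.4 dB SPL

Free-field point source: level drops by 20·log₁₀ of the distance ratio.
ΔL = −20·log₁₀(11.9/4.2) = -9.05 dB, so L₂ = 91.4 + (-9.05) = 82.4 dB SPL.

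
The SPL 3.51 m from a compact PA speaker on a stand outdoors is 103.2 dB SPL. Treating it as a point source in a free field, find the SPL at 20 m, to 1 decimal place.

For a point source in a free field, ΔL = −20·log₁₀(d₂/d₁).
ΔL = −20·log₁₀(20/3.51) = -15.11 dB, so L₂ = 103.2 + (-15.11) = 88.1 dB SPL.

88.1 dB SPL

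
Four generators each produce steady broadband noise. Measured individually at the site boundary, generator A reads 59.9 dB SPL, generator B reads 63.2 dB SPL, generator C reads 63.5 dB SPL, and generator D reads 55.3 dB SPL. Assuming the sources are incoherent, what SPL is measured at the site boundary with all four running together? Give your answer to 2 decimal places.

67.52 dB SPL

Uncorrelated sources add in intensity (power), not in dB.
L_total = 10·log₁₀(10^(59.9/10) + 10^(63.2/10) + 10^(63.5/10) + 10^(55.3/10)) = 10·log₁₀(5644000) = 67.52 dB SPL.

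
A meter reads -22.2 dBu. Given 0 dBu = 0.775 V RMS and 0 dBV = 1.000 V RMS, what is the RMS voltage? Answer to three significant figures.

V = 0.775 V × 10^(-22.2/20).
= 0.775 × 0.07762 = 0.0602 V.

0.0602 V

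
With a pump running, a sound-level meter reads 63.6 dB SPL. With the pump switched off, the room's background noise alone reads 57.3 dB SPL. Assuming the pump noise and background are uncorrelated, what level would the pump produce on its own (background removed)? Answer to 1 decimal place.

Subtract intensities: L_src = 10·log₁₀(10^(L_total/10) − 10^(L_bg/10)).
L_src = 10·log₁₀(10^(63.6/10) − 10^(57.3/10)) = 10·log₁₀(1754000) = 62.4 dB SPL.

62.4 dB SPL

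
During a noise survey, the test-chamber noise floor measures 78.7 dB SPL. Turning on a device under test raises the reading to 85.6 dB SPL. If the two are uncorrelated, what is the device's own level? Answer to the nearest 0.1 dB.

84.6 dB SPL

Remove the background by subtracting linear intensities:
L_src = 10·log₁₀(10^(85.6/10) − 10^(78.7/10)) = 10·log₁₀(288900000) = 84.6 dB SPL.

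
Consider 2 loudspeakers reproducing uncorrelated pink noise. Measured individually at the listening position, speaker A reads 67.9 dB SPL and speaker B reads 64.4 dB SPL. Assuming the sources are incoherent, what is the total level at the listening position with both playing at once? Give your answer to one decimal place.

Uncorrelated sources add in intensity (power), not in dB.
L_total = 10·log₁₀(10^(67.9/10) + 10^(64.4/10)) = 10·log₁₀(8920000) = 69.5 dB SPL.

69.5 dB SPL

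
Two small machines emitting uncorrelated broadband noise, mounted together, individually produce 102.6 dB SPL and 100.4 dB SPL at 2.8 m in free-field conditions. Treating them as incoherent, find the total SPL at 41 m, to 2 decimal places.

Combined at 2.8 m: 10·log₁₀(10^(102.6/10)+10^(100.4/10)) = 104.648 dB SPL.
Then apply −20·log₁₀(41/2.8) = -23.313 dB → 81.34 dB SPL.

81.34 dB SPL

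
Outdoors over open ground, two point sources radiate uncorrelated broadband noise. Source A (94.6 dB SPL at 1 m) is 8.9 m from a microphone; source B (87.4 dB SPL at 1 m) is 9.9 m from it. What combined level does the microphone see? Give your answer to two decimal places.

At the listener: L_A = 94.6 − 20·log₁₀(8.9) = 75.612 dB; L_B = 87.4 − 20·log₁₀(9.9) = 67.487 dB.
Combined: 10·log₁₀(10^(75.612/10)+10^(67.487/10)) = 76.23 dB SPL.

76.23 dB SPL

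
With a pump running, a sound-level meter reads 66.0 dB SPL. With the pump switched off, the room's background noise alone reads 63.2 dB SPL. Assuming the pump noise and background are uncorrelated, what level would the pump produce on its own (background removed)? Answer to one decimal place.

62.8 dB SPL

Background correction is a power subtraction:
L_src = 10·log₁₀(10^(66.0/10) − 10^(63.2/10)) = 10·log₁₀(1892000) = 62.8 dB SPL.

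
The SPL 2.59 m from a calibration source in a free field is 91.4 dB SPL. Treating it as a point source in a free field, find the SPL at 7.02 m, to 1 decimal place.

Inverse-square spreading gives ΔL = −20·log₁₀(d₂/d₁).
ΔL = −20·log₁₀(7.02/2.59) = -8.66 dB, so L₂ = 91.4 + (-8.66) = 82.7 dB SPL.

82.7 dB SPL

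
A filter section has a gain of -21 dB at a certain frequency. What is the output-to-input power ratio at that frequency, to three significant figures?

0.00794

Power ratio = 10^(dB/10).
10^(-21/10) = 10^(-2.100) = 0.00794.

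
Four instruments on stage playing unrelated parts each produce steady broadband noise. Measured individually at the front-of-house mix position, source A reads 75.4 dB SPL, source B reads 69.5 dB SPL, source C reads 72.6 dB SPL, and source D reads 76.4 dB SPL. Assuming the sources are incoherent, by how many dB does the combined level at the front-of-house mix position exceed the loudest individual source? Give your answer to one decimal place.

3.8 dB

Incoherent sources sum as intensities:
L_total = 10·log₁₀(10^(75.4/10) + 10^(69.5/10) + 10^(72.6/10) + 10^(76.4/10)) = 80.23 dB SPL.
Excess over the loudest (76.4 dB): 80.23 − 76.4 = 3.8 dB.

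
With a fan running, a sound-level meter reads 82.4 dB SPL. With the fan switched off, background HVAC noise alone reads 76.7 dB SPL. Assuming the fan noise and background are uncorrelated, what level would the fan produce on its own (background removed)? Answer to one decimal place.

81.0 dB SPL

Remove the background by subtracting linear intensities:
L_src = 10·log₁₀(10^(82.4/10) − 10^(76.7/10)) = 10·log₁₀(127000000) = 81.0 dB SPL.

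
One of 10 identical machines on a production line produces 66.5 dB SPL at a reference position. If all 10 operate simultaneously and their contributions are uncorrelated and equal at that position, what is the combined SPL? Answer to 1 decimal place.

76.5 dB SPL

10 equal incoherent sources raise the level by 10·log₁₀(10) = 10.00 dB.
L_total = 66.5 + 10.00 = 76.5 dB SPL.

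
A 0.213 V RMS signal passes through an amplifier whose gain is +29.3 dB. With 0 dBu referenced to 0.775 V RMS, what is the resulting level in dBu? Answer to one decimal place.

+18.1 dBu

Input level: 20·log₁₀(0.213/0.775) = -11.22 dBu.
Output: -11.22 + 29.3 = +18.1 dBu.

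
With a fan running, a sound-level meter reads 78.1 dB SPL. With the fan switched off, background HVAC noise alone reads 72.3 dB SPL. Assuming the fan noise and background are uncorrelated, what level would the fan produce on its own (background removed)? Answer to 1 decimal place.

76.8 dB SPL

Background correction is a power subtraction:
L_src = 10·log₁₀(10^(78.1/10) − 10^(72.3/10)) = 10·log₁₀(47580000) = 76.8 dB SPL.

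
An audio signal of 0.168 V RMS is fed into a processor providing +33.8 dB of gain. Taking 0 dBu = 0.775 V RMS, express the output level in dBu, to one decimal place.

Input level: 20·log₁₀(0.168/0.775) = -13.28 dBu.
Output: -13.28 + 33.8 = +20.5 dBu.

+20.5 dBu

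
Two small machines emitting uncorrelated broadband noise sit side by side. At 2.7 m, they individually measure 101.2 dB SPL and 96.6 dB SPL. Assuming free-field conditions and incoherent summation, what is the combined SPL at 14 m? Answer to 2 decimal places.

88.20 dB SPL

Combined at 2.7 m: 10·log₁₀(10^(101.2/10)+10^(96.6/10)) = 102.493 dB SPL.
Then apply −20·log₁₀(14/2.7) = -14.295 dB → 88.20 dB SPL.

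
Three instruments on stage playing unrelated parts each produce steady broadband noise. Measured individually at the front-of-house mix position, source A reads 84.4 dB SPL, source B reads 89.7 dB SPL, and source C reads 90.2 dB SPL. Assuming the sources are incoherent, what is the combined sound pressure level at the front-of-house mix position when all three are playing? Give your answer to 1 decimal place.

93.5 dB SPL

Add the sources as powers (linear), then convert back to dB:
L_total = 10·log₁₀(10^(84.4/10) + 10^(89.7/10) + 10^(90.2/10)) = 10·log₁₀(2256000000) = 93.5 dB SPL.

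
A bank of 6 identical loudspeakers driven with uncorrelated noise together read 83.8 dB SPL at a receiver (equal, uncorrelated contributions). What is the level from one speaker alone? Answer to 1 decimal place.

6 equal incoherent sources add 10·log₁₀(6) = 7.78 dB over one source.
L_one = 83.8 − 7.78 = 76.0 dB SPL.

76.0 dB SPL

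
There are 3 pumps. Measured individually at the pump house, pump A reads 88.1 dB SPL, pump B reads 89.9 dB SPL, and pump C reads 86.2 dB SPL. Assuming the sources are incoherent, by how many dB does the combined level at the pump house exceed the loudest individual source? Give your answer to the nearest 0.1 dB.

Add the sources as powers (linear), then convert back to dB:
L_total = 10·log₁₀(10^(88.1/10) + 10^(89.9/10) + 10^(86.2/10)) = 93.10 dB SPL.
Excess over the loudest (89.9 dB): 93.10 − 89.9 = 3.2 dB.

3.2 dB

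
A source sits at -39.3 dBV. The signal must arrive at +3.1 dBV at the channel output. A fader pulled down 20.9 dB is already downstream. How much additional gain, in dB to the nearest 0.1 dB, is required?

63.3 dB

The required make-up gain is the shortfall in the dB sum.
G = +3.1 − (-39.3) + 20.9 = 63.3 dB.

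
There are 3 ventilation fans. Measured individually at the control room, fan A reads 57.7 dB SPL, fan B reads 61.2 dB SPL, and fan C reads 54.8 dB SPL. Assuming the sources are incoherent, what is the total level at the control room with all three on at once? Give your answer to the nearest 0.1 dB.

Uncorrelated sources add in intensity (power), not in dB.
L_total = 10·log₁₀(10^(57.7/10) + 10^(61.2/10) + 10^(54.8/10)) = 10·log₁₀(2209000) = 63.4 dB SPL.

63.4 dB SPL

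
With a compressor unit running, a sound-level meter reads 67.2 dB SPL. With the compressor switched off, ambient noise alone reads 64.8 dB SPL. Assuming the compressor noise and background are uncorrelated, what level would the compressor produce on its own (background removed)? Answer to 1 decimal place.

63.5 dB SPL

Background correction is a power subtraction:
L_src = 10·log₁₀(10^(67.2/10) − 10^(64.8/10)) = 10·log₁₀(2228000) = 63.5 dB SPL.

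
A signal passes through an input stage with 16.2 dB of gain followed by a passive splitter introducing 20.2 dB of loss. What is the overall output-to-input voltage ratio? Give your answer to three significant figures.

0.631

Net gain = 16.2 + (−20.2) = -4.0 dB.
Voltage ratio = 10^(-4.0/20) = 0.631.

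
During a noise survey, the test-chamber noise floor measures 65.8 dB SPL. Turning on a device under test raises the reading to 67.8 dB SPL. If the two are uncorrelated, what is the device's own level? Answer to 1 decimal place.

63.5 dB SPL

Remove the background by subtracting linear intensities:
L_src = 10·log₁₀(10^(67.8/10) − 10^(65.8/10)) = 10·log₁₀(2224000) = 63.5 dB SPL.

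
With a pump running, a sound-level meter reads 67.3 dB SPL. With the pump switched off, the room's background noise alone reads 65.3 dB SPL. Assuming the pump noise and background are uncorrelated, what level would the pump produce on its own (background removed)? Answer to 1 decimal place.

Background correction is a power subtraction:
L_src = 10·log₁₀(10^(67.3/10) − 10^(65.3/10)) = 10·log₁₀(1982000) = 63.0 dB SPL.

63.0 dB SPL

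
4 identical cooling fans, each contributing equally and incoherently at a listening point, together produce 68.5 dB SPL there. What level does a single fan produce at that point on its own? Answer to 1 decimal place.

62.5 dB SPL

4 equal incoherent sources add 10·log₁₀(4) = 6.02 dB over one source.
L_one = 68.5 − 6.02 = 62.5 dB SPL.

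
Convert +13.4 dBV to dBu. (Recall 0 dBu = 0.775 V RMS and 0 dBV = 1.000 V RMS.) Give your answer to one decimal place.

The offset between the scales is 20·log₁₀(0.775/1.000) = −2.214 dB.
So dBu = +13.4 + 2.214 = +15.6 dBu.

+15.6 dBu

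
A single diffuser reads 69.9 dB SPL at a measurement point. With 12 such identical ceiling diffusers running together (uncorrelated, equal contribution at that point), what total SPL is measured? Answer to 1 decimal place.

12 equal incoherent sources raise the level by 10·log₁₀(12) = 10.79 dB.
L_total = 69.9 + 10.79 = 80.7 dB SPL.

80.7 dB SPL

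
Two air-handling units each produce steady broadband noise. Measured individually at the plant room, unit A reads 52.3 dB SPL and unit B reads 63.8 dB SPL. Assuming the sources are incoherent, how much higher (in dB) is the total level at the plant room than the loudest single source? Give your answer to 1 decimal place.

0.3 dB

Add the sources as powers (linear), then convert back to dB:
L_total = 10·log₁₀(10^(52.3/10) + 10^(63.8/10)) = 64.10 dB SPL.
Excess over the loudest (63.8 dB): 64.10 − 63.8 = 0.3 dB.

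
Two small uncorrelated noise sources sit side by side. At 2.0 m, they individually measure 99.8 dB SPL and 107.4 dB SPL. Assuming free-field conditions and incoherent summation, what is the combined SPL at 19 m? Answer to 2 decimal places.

88.54 dB SPL

Combined at 2.0 m: 10·log₁₀(10^(99.8/10)+10^(107.4/10)) = 108.096 dB SPL.
Then apply −20·log₁₀(19/2.0) = -19.554 dB → 88.54 dB SPL.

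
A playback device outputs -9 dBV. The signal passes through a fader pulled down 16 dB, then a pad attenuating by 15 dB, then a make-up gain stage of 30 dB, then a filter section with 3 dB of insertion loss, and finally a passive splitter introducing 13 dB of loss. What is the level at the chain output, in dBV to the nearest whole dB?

Gain stages sum in dB:
-9 − 16 − 15 + 30 − 3 − 13 = -26 dBV.

-26 dBV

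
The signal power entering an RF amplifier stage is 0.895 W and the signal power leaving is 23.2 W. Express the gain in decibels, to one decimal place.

14.1 dB

Power ratio → dB uses the 10·log₁₀ form:
10·log₁₀(23.2/0.895) = 10·log₁₀(25.92) = 14.1 dB.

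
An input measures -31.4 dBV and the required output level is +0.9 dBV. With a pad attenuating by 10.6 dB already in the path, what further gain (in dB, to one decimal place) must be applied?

42.9 dB

The required make-up gain is the shortfall in the dB sum.
G = +0.9 − (-31.4) + 10.6 = 42.9 dB.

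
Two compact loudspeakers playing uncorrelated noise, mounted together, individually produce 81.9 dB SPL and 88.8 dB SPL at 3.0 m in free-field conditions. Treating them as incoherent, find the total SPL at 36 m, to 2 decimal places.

Combined at 3.0 m: 10·log₁₀(10^(81.9/10)+10^(88.8/10)) = 89.607 dB SPL.
Then apply −20·log₁₀(36/3.0) = -21.584 dB → 68.02 dB SPL.

68.02 dB SPL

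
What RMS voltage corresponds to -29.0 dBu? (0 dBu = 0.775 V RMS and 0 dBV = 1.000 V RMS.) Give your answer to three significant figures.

V = 0.775 V × 10^(-29.0/20).
= 0.775 × 0.03548 = 0.0275 V.

0.0275 V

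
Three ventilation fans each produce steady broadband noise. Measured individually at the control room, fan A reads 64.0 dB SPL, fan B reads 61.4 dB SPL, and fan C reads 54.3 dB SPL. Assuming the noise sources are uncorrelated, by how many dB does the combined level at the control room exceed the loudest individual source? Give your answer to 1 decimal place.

2.2 dB

Add the sources as powers (linear), then convert back to dB:
L_total = 10·log₁₀(10^(64.0/10) + 10^(61.4/10) + 10^(54.3/10)) = 66.19 dB SPL.
Excess over the loudest (64.0 dB): 66.19 − 64.0 = 2.2 dB.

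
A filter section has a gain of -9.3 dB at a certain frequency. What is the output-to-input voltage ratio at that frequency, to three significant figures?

Voltage ratio = 10^(dB/20).
10^(-9.3/20) = 10^(-0.4650) = 0.343.

0.343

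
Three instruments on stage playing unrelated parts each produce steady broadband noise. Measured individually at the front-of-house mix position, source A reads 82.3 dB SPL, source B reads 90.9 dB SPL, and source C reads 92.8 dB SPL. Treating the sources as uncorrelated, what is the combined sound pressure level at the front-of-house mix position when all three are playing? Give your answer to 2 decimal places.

Incoherent sources sum as intensities:
L_total = 10·log₁₀(10^(82.3/10) + 10^(90.9/10) + 10^(92.8/10)) = 10·log₁₀(3306000000) = 95.19 dB SPL.

95.19 dB SPL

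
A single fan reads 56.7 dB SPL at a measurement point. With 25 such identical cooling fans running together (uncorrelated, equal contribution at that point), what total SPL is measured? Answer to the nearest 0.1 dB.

70.7 dB SPL

25 equal incoherent sources raise the level by 10·log₁₀(25) = 13.98 dB.
L_total = 56.7 + 13.98 = 70.7 dB SPL.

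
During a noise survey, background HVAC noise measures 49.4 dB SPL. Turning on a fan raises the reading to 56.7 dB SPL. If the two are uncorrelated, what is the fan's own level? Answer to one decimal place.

Remove the background by subtracting linear intensities:
L_src = 10·log₁₀(10^(56.7/10) − 10^(49.4/10)) = 10·log₁₀(380600) = 55.8 dB SPL.

55.8 dB SPL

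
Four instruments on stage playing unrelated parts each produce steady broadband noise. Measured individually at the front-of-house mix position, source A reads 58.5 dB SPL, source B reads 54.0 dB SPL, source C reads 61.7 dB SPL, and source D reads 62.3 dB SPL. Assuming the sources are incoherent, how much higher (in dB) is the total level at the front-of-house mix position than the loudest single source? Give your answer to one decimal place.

3.9 dB

Add the sources as powers (linear), then convert back to dB:
L_total = 10·log₁₀(10^(58.5/10) + 10^(54.0/10) + 10^(61.7/10) + 10^(62.3/10)) = 66.17 dB SPL.
Excess over the loudest (62.3 dB): 66.17 − 62.3 = 3.9 dB.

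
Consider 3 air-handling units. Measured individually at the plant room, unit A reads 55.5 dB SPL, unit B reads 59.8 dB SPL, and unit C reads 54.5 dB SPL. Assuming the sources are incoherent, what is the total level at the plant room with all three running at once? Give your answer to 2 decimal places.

Incoherent sources sum as intensities:
L_total = 10·log₁₀(10^(55.5/10) + 10^(59.8/10) + 10^(54.5/10)) = 10·log₁₀(1592000) = 62.02 dB SPL.

62.02 dB SPL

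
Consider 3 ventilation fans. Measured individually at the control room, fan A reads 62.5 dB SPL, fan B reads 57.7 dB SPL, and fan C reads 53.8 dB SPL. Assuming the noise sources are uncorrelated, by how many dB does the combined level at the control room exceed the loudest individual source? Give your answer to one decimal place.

1.7 dB

Add the sources as powers (linear), then convert back to dB:
L_total = 10·log₁₀(10^(62.5/10) + 10^(57.7/10) + 10^(53.8/10)) = 64.16 dB SPL.
Excess over the loudest (62.5 dB): 64.16 − 62.5 = 1.7 dB.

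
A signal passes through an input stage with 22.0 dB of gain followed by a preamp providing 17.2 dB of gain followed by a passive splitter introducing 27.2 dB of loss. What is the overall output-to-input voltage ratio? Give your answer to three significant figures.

3.98

Net gain = 22.0 + 17.2 + (−27.2) = 12.0 dB.
Voltage ratio = 10^(12.0/20) = 3.98.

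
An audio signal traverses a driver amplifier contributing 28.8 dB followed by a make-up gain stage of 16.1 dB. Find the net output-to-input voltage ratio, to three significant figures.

Net gain = 28.8 + 16.1 = 44.9 dB.
Voltage ratio = 10^(44.9/20) = 176.

176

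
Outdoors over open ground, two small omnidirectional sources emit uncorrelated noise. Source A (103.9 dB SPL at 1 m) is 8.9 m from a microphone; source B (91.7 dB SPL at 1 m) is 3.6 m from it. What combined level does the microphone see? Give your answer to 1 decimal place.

86.3 dB SPL

At the listener: L_A = 103.9 − 20·log₁₀(8.9) = 84.91 dB; L_B = 91.7 − 20·log₁₀(3.6) = 80.57 dB.
Combined: 10·log₁₀(10^(84.91/10)+10^(80.57/10)) = 86.3 dB SPL.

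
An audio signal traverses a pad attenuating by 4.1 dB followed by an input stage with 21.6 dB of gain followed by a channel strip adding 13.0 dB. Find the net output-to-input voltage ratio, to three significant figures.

Net gain = (−4.1) + 21.6 + 13.0 = 30.5 dB.
Voltage ratio = 10^(30.5/20) = 33.5.

33.5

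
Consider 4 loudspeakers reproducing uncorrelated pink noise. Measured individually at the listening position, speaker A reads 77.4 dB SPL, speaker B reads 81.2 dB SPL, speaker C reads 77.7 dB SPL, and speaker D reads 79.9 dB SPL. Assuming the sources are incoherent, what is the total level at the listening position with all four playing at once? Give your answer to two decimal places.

85.36 dB SPL

Incoherent sources sum as intensities:
L_total = 10·log₁₀(10^(77.4/10) + 10^(81.2/10) + 10^(77.7/10) + 10^(79.9/10)) = 10·log₁₀(343400000) = 85.36 dB SPL.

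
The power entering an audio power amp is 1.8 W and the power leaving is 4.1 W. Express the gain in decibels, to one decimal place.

3.6 dB

Power ratio → dB uses the 10·log₁₀ form:
10·log₁₀(4.1/1.8) = 10·log₁₀(2.278) = 3.6 dB.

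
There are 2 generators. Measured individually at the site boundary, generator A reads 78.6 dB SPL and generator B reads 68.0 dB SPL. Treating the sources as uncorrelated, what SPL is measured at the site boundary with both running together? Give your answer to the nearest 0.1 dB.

Add the sources as powers (linear), then convert back to dB:
L_total = 10·log₁₀(10^(78.6/10) + 10^(68.0/10)) = 10·log₁₀(78750000) = 79.0 dB SPL.

79.0 dB SPL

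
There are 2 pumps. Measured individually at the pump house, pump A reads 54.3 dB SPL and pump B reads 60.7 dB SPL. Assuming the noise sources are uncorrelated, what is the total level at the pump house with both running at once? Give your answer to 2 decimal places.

Uncorrelated sources add in intensity (power), not in dB.
L_total = 10·log₁₀(10^(54.3/10) + 10^(60.7/10)) = 10·log₁₀(1444000) = 61.60 dB SPL.

61.60 dB SPL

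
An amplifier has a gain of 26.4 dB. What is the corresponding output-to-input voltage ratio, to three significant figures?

Voltage ratio = 10^(dB/20).
10^(26.4/20) = 10^(1.320) = 20.9.

20.9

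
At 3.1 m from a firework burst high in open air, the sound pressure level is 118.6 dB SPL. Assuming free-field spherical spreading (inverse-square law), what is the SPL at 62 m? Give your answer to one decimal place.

92.6 dB SPL

Inverse-square spreading gives ΔL = −20·log₁₀(d₂/d₁).
ΔL = −20·log₁₀(62/3.1) = -26.02 dB, so L₂ = 118.6 + (-26.02) = 92.6 dB SPL.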